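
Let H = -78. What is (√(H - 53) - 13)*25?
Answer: -325 + 25*I*√131 ≈ -325.0 + 286.14*I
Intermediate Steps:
(√(H - 53) - 13)*25 = (√(-78 - 53) - 13)*25 = (√(-131) - 13)*25 = (I*√131 - 13)*25 = (-13 + I*√131)*25 = -325 + 25*I*√131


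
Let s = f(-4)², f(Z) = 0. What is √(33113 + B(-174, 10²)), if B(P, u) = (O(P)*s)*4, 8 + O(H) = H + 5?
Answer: √33113 ≈ 181.97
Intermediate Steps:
O(H) = -3 + H (O(H) = -8 + (H + 5) = -8 + (5 + H) = -3 + H)
s = 0 (s = 0² = 0)
B(P, u) = 0 (B(P, u) = ((-3 + P)*0)*4 = 0*4 = 0)
√(33113 + B(-174, 10²)) = √(33113 + 0) = √33113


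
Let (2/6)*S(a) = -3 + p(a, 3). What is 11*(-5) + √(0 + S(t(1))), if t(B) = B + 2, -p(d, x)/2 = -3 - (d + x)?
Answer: -55 + 3*√5 ≈ -48.292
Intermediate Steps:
p(d, x) = 6 + 2*d + 2*x (p(d, x) = -2*(-3 - (d + x)) = -2*(-3 + (-d - x)) = -2*(-3 - d - x) = 6 + 2*d + 2*x)
t(B) = 2 + B
S(a) = 27 + 6*a (S(a) = 3*(-3 + (6 + 2*a + 2*3)) = 3*(-3 + (6 + 2*a + 6)) = 3*(-3 + (12 + 2*a)) = 3*(9 + 2*a) = 27 + 6*a)
11*(-5) + √(0 + S(t(1))) = 11*(-5) + √(0 + (27 + 6*(2 + 1))) = -55 + √(0 + (27 + 6*3)) = -55 + √(0 + (27 + 18)) = -55 + √(0 + 45) = -55 + √45 = -55 + 3*√5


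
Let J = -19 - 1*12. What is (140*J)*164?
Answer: -711760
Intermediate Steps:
J = -31 (J = -19 - 12 = -31)
(140*J)*164 = (140*(-31))*164 = -4340*164 = -711760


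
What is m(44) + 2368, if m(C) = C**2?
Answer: 4304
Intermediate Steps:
m(44) + 2368 = 44**2 + 2368 = 1936 + 2368 = 4304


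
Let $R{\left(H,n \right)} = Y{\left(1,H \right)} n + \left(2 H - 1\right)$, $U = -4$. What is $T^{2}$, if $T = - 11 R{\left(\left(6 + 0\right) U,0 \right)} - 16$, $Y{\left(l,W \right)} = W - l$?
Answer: $273529$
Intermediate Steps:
$R{\left(H,n \right)} = -1 + 2 H + n \left(-1 + H\right)$ ($R{\left(H,n \right)} = \left(H - 1\right) n + \left(2 H - 1\right) = \left(H - 1\right) n + \left(-1 + 2 H\right) = \left(-1 + H\right) n + \left(-1 + 2 H\right) = n \left(-1 + H\right) + \left(-1 + 2 H\right) = -1 + 2 H + n \left(-1 + H\right)$)
$T = 523$ ($T = - 11 \left(-1 + 2 \left(6 + 0\right) \left(-4\right) + 0 \left(-1 + \left(6 + 0\right) \left(-4\right)\right)\right) - 16 = - 11 \left(-1 + 2 \cdot 6 \left(-4\right) + 0 \left(-1 + 6 \left(-4\right)\right)\right) - 16 = - 11 \left(-1 + 2 \left(-24\right) + 0 \left(-1 - 24\right)\right) - 16 = - 11 \left(-1 - 48 + 0 \left(-25\right)\right) - 16 = - 11 \left(-1 - 48 + 0\right) - 16 = \left(-11\right) \left(-49\right) - 16 = 539 - 16 = 523$)
$T^{2} = 523^{2} = 273529$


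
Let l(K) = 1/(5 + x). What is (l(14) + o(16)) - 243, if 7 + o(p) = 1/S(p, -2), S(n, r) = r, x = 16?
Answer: -10519/42 ≈ -250.45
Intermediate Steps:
l(K) = 1/21 (l(K) = 1/(5 + 16) = 1/21)
o(p) = -15/2 (o(p) = -7 + 1/(-2) = -7 - ½ = -15/2)
(l(14) + o(16)) - 243 = (1/21 - 15/2) - 243 = -313/42 - 243 = -10519/42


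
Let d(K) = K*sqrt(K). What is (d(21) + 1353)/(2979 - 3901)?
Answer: -1353/922 - 21*sqrt(21)/922 ≈ -1.5718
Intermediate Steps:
d(K) = K**(3/2)
(d(21) + 1353)/(2979 - 3901) = (21**(3/2) + 1353)/(2979 - 3901) = (21*sqrt(21) + 1353)/(-922) = (1353 + 21*sqrt(21))*(-1/922) = -1353/922 - 21*sqrt(21)/922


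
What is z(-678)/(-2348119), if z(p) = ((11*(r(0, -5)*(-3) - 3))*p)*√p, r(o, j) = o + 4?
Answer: -111870*I*√678/2348119 ≈ -1.2405*I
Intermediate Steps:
r(o, j) = 4 + o
z(p) = -165*p^(3/2) (z(p) = ((11*((4 + 0)*(-3) - 3))*p)*√p = ((11*(4*(-3) - 3))*p)*√p = ((11*(-12 - 3))*p)*√p = ((11*(-15))*p)*√p = (-165*p)*√p = -165*p^(3/2))
z(-678)/(-2348119) = -(-111870)*I*√678/(-2348119) = -(-111870)*I*√678*(-1/2348119) = (111870*I*√678)*(-1/2348119) = -111870*I*√678/2348119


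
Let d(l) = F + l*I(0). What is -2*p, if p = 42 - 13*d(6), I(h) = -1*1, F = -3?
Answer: -318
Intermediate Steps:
I(h) = -1
d(l) = -3 - l (d(l) = -3 + l*(-1) = -3 - l)
p = 159 (p = 42 - 13*(-3 - 1*6) = 42 - 13*(-3 - 6) = 42 - 13*(-9) = 42 + 117 = 159)
-2*p = -2*159 = -318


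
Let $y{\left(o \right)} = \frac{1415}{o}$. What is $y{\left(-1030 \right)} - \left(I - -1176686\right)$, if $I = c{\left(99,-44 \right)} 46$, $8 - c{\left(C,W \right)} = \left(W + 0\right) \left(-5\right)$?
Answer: $- \frac{240388687}{206} \approx -1.1669 \cdot 10^{6}$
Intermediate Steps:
$c{\left(C,W \right)} = 8 + 5 W$ ($c{\left(C,W \right)} = 8 - \left(W + 0\right) \left(-5\right) = 8 - W \left(-5\right) = 8 - - 5 W = 8 + 5 W$)
$I = -9752$ ($I = \left(8 + 5 \left(-44\right)\right) 46 = \left(8 - 220\right) 46 = \left(-212\right) 46 = -9752$)
$y{\left(-1030 \right)} - \left(I - -1176686\right) = \frac{1415}{-1030} - \left(-9752 - -1176686\right) = 1415 \left(- \frac{1}{1030}\right) - \left(-9752 + 1176686\right) = - \frac{283}{206} - 1166934 = - \frac{240388687}{206}$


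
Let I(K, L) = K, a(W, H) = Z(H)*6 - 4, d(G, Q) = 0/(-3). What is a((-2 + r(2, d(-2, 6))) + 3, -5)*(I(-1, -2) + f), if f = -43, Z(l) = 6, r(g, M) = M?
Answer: -1408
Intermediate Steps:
d(G, Q) = 0 (d(G, Q) = 0*(-⅓) = 0)
a(W, H) = 32 (a(W, H) = 6*6 - 4 = 36 - 4 = 32)
a((-2 + r(2, d(-2, 6))) + 3, -5)*(I(-1, -2) + f) = 32*(-1 - 43) = 32*(-44) = -1408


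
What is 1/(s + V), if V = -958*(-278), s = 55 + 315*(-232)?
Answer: 1/193299 ≈ 5.1733e-6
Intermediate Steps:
s = -73025 (s = 55 - 73080 = -73025)
V = 266324
1/(s + V) = 1/(-73025 + 266324) = 1/193299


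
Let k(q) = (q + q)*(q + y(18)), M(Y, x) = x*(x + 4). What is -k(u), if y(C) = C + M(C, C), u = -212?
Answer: 85648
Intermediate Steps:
M(Y, x) = x*(4 + x)
y(C) = C + C*(4 + C)
k(q) = 2*q*(414 + q) (k(q) = (q + q)*(q + 18*(5 + 18)) = (2*q)*(q + 18*23) = (2*q)*(q + 414) = (2*q)*(414 + q) = 2*q*(414 + q))
-k(u) = -2*(-212)*(414 - 212) = -2*(-212)*202 = -1*(-85648) = 85648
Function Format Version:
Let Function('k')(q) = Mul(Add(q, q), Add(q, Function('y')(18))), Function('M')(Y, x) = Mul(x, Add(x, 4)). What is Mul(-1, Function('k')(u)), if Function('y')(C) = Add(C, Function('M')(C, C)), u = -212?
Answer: 85648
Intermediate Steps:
Function('M')(Y, x) = Mul(x, Add(4, x))
Function('y')(C) = Add(C, Mul(C, Add(4, C)))
Function('k')(q) = Mul(2, q, Add(414, q)) (Function('k')(q) = Mul(Add(q, q), Add(q, Mul(18, Add(5, 18)))) = Mul(Mul(2, q), Add(q, Mul(18, 23))) = Mul(Mul(2, q), Add(q, 414)) = Mul(Mul(2, q), Add(414, q)) = Mul(2, q, Add(414, q)))
Mul(-1, Function('k')(u)) = Mul(-1, Mul(2, -212, Add(414, -212))) = Mul(-1, Mul(2, -212, 202)) = Mul(-1, -85648) = 85648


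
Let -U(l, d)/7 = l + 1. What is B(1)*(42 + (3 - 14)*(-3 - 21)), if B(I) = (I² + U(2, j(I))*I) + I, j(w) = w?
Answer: -5814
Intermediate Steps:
U(l, d) = -7 - 7*l (U(l, d) = -7*(l + 1) = -7*(1 + l) = -7 - 7*l)
B(I) = I² - 20*I (B(I) = (I² + (-7 - 7*2)*I) + I = (I² + (-7 - 14)*I) + I = (I² - 21*I) + I = I² - 20*I)
B(1)*(42 + (3 - 14)*(-3 - 21)) = (1*(-20 + 1))*(42 + (3 - 14)*(-3 - 21)) = (1*(-19))*(42 - 11*(-24)) = -19*(42 + 264) = -19*306 = -5814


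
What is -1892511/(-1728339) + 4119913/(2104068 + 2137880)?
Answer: 5049513188645/2443841388124 ≈ 2.0662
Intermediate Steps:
-1892511/(-1728339) + 4119913/(2104068 + 2137880) = -1892511*(-1/1728339) + 4119913/4241948 = 630837/576113 + 4119913*(1/4241948) = 630837/576113 + 4119913/4241948 = 5049513188645/2443841388124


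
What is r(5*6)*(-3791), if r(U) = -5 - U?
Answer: 132685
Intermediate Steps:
r(5*6)*(-3791) = (-5 - 5*6)*(-3791) = (-5 - 1*30)*(-3791) = (-5 - 30)*(-3791) = -35*(-3791) = 132685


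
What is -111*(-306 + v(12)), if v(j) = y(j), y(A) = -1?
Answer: 34077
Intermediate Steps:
v(j) = -1
-111*(-306 + v(12)) = -111*(-306 - 1) = -111*(-307) = 34077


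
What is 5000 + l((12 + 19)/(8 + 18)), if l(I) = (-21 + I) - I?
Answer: 4979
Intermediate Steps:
l(I) = -21
5000 + l((12 + 19)/(8 + 18)) = 5000 - 21 = 4979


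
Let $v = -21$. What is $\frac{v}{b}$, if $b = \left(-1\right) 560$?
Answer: $\frac{3}{80} \approx 0.0375$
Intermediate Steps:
$b = -560$
$\frac{v}{b} = - \frac{21}{-560} = \left(-21\right) \left(- \frac{1}{560}\right) = \frac{3}{80}$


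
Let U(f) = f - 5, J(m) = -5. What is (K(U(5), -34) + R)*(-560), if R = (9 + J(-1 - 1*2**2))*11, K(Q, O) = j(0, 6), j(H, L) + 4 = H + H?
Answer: -22400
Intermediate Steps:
U(f) = -5 + f
j(H, L) = -4 + 2*H (j(H, L) = -4 + (H + H) = -4 + 2*H)
K(Q, O) = -4 (K(Q, O) = -4 + 2*0 = -4 + 0 = -4)
R = 44 (R = (9 - 5)*11 = 4*11 = 44)
(K(U(5), -34) + R)*(-560) = (-4 + 44)*(-560) = 40*(-560) = -22400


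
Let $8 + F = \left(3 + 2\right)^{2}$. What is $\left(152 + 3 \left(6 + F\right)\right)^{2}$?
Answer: $48841$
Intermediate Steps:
$F = 17$ ($F = -8 + \left(3 + 2\right)^{2} = -8 + 5^{2} = -8 + 25 = 17$)
$\left(152 + 3 \left(6 + F\right)\right)^{2} = \left(152 + 3 \left(6 + 17\right)\right)^{2} = \left(152 + 3 \cdot 23\right)^{2} = \left(152 + 69\right)^{2} = 221^{2} = 48841$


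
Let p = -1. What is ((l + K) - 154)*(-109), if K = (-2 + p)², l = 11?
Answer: 14606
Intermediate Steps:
K = 9 (K = (-2 - 1)² = (-3)² = 9)
((l + K) - 154)*(-109) = ((11 + 9) - 154)*(-109) = (20 - 154)*(-109) = -134*(-109) = 14606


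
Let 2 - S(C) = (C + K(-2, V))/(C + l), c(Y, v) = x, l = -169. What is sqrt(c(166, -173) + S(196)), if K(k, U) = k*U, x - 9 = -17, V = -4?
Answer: I*sqrt(122)/3 ≈ 3.6818*I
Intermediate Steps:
x = -8 (x = 9 - 17 = -8)
K(k, U) = U*k
c(Y, v) = -8
S(C) = 2 - (8 + C)/(-169 + C) (S(C) = 2 - (C - 4*(-2))/(C - 169) = 2 - (C + 8)/(-169 + C) = 2 - (8 + C)/(-169 + C))
sqrt(c(166, -173) + S(196)) = sqrt(-8 + (-346 + 196)/(-169 + 196)) = sqrt(-8 - 150/27) = sqrt(-8 + (1/27)*(-150)) = sqrt(-8 - 50/9) = sqrt(-122/9) = I*sqrt(122)/3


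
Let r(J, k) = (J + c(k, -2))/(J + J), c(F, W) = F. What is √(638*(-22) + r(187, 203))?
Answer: I*√490788419/187 ≈ 118.47*I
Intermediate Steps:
r(J, k) = (J + k)/(2*J) (r(J, k) = (J + k)/(J + J) = (J + k)/((2*J)) = (J + k)*(1/(2*J)) = (J + k)/(2*J))
√(638*(-22) + r(187, 203)) = √(638*(-22) + (½)*(187 + 203)/187) = √(-14036 + (½)*(1/187)*390) = √(-14036 + 195/187) = √(-2624537/187) = I*√490788419/187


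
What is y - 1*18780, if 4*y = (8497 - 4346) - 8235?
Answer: -19801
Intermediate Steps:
y = -1021 (y = ((8497 - 4346) - 8235)/4 = (4151 - 8235)/4 = (1/4)*(-4084) = -1021)
y - 1*18780 = -1021 - 1*18780 = -1021 - 18780 = -19801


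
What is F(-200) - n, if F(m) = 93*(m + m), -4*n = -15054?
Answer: -81927/2 ≈ -40964.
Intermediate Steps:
n = 7527/2 (n = -¼*(-15054) = 7527/2 ≈ 3763.5)
F(m) = 186*m (F(m) = 93*(2*m) = 186*m)
F(-200) - n = 186*(-200) - 1*7527/2 = -37200 - 7527/2 = -81927/2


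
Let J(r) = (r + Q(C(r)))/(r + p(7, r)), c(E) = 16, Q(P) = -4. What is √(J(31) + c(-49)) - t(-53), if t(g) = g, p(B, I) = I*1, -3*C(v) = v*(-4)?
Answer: 53 + √63178/62 ≈ 57.054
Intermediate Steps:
C(v) = 4*v/3 (C(v) = -v*(-4)/3 = -(-4)*v/3 = 4*v/3)
p(B, I) = I
J(r) = (-4 + r)/(2*r) (J(r) = (r - 4)/(r + r) = (-4 + r)/((2*r)) = (-4 + r)*(1/(2*r)) = (-4 + r)/(2*r))
√(J(31) + c(-49)) - t(-53) = √((½)*(-4 + 31)/31 + 16) - 1*(-53) = √((½)*(1/31)*27 + 16) + 53 = √(27/62 + 16) + 53 = √(1019/62) + 53 = √63178/62 + 53 = 53 + √63178/62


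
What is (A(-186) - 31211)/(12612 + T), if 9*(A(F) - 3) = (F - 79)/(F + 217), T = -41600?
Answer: 8707297/8087652 ≈ 1.0766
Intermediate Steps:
A(F) = 3 + (-79 + F)/(9*(217 + F)) (A(F) = 3 + ((F - 79)/(F + 217))/9 = 3 + ((-79 + F)/(217 + F))/9 = 3 + (-79 + F)/(9*(217 + F)))
(A(-186) - 31211)/(12612 + T) = (4*(1445 + 7*(-186))/(9*(217 - 186)) - 31211)/(12612 - 41600) = ((4/9)*(1445 - 1302)/31 - 31211)/(-28988) = ((4/9)*(1/31)*143 - 31211)*(-1/28988) = (572/279 - 31211)*(-1/28988) = -8707297/279*(-1/28988) = 8707297/8087652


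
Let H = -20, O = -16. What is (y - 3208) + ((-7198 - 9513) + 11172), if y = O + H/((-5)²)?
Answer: -43819/5 ≈ -8763.8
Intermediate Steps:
y = -84/5 (y = -16 - 20/((-5)²) = -16 - 20/25 = -16 - 20*1/25 = -16 - ⅘ = -84/5 ≈ -16.800)
(y - 3208) + ((-7198 - 9513) + 11172) = (-84/5 - 3208) + ((-7198 - 9513) + 11172) = -16124/5 + (-16711 + 11172) = -16124/5 - 5539 = -43819/5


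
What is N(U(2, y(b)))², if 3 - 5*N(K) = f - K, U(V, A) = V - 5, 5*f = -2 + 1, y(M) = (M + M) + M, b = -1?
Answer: 1/625 ≈ 0.0016000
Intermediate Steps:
y(M) = 3*M (y(M) = 2*M + M = 3*M)
f = -⅕ (f = (-2 + 1)/5 = (⅕)*(-1) = -⅕ ≈ -0.20000)
U(V, A) = -5 + V
N(K) = 16/25 + K/5 (N(K) = ⅗ - (-⅕ - K)/5 = ⅗ + (1/25 + K/5) = 16/25 + K/5)
N(U(2, y(b)))² = (16/25 + (-5 + 2)/5)² = (16/25 + (⅕)*(-3))² = (16/25 - ⅗)² = (1/25)² = 1/625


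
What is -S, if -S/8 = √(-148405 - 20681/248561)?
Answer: 8*I*√9168847548340046/248561 ≈ 3081.9*I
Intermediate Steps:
S = -8*I*√9168847548340046/248561 (S = -8*√(-148405 - 20681/248561) = -8*I*√9168847548340046/248561 ≈ -3081.9*I)
-S = -(-8)*I*√9168847548340046/248561 = 8*I*√9168847548340046/248561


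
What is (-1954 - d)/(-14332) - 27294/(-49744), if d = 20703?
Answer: 189778427/89116376 ≈ 2.1296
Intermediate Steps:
(-1954 - d)/(-14332) - 27294/(-49744) = (-1954 - 1*20703)/(-14332) - 27294/(-49744) = (-1954 - 20703)*(-1/14332) - 27294*(-1/49744) = -22657*(-1/14332) + 13647/24872 = 22657/14332 + 13647/24872 = 189778427/89116376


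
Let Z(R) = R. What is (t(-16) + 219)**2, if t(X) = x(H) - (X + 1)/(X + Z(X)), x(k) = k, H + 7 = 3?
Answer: 47128225/1024 ≈ 46024.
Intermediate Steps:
H = -4 (H = -7 + 3 = -4)
t(X) = -4 - (1 + X)/(2*X) (t(X) = -4 - (X + 1)/(X + X) = -4 - (1 + X)/(2*X))
(t(-16) + 219)**2 = ((1/2)*(-1 - 9*(-16))/(-16) + 219)**2 = ((1/2)*(-1/16)*(-1 + 144) + 219)**2 = ((1/2)*(-1/16)*143 + 219)**2 = (-143/32 + 219)**2 = (6865/32)**2 = 47128225/1024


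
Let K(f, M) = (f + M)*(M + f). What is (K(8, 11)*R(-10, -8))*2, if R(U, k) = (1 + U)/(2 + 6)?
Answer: -3249/4 ≈ -812.25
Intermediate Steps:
R(U, k) = 1/8 + U/8 (R(U, k) = (1 + U)/8 = (1 + U)*(1/8) = 1/8 + U/8)
K(f, M) = (M + f)**2 (K(f, M) = (M + f)*(M + f) = (M + f)**2)
(K(8, 11)*R(-10, -8))*2 = ((11 + 8)**2*(1/8 + (1/8)*(-10)))*2 = (19**2*(1/8 - 5/4))*2 = (361*(-9/8))*2 = -3249/8*2 = -3249/4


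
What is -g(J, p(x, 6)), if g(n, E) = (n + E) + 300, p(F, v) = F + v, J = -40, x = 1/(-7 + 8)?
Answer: -267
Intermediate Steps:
x = 1 (x = 1/1 = 1)
g(n, E) = 300 + E + n (g(n, E) = (E + n) + 300 = 300 + E + n)
-g(J, p(x, 6)) = -(300 + (1 + 6) - 40) = -(300 + 7 - 40) = -1*267 = -267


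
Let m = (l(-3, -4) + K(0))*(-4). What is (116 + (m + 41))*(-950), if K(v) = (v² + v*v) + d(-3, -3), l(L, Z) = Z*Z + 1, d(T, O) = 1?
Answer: -80750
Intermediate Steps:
l(L, Z) = 1 + Z² (l(L, Z) = Z² + 1 = 1 + Z²)
K(v) = 1 + 2*v² (K(v) = (v² + v*v) + 1 = (v² + v²) + 1 = 2*v² + 1 = 1 + 2*v²)
m = -72 (m = ((1 + (-4)²) + (1 + 2*0²))*(-4) = ((1 + 16) + (1 + 2*0))*(-4) = (17 + (1 + 0))*(-4) = (17 + 1)*(-4) = 18*(-4) = -72)
(116 + (m + 41))*(-950) = (116 + (-72 + 41))*(-950) = (116 - 31)*(-950) = 85*(-950) = -80750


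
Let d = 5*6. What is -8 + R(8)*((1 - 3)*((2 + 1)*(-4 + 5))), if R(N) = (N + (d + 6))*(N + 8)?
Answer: -4232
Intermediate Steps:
d = 30
R(N) = (8 + N)*(36 + N) (R(N) = (N + (30 + 6))*(N + 8) = (N + 36)*(8 + N) = (36 + N)*(8 + N) = (8 + N)*(36 + N))
-8 + R(8)*((1 - 3)*((2 + 1)*(-4 + 5))) = -8 + (288 + 8² + 44*8)*((1 - 3)*((2 + 1)*(-4 + 5))) = -8 + (288 + 64 + 352)*(-6) = -8 + 704*(-2*3) = -8 + 704*(-6) = -8 - 4224 = -4232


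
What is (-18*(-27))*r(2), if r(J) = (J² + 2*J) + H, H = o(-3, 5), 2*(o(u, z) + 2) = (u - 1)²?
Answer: 6804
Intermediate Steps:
o(u, z) = -2 + (-1 + u)²/2 (o(u, z) = -2 + (u - 1)²/2 = -2 + (-1 + u)²/2)
H = 6 (H = -2 + (-1 - 3)²/2 = -2 + (½)*(-4)² = -2 + (½)*16 = -2 + 8 = 6)
r(J) = 6 + J² + 2*J (r(J) = (J² + 2*J) + 6 = 6 + J² + 2*J)
(-18*(-27))*r(2) = (-18*(-27))*(6 + 2² + 2*2) = 486*(6 + 4 + 4) = 486*14 = 6804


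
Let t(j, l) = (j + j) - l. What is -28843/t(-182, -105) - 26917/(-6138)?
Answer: 16728167/144522 ≈ 115.75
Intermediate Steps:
t(j, l) = -l + 2*j (t(j, l) = 2*j - l = -l + 2*j)
-28843/t(-182, -105) - 26917/(-6138) = -28843/(-1*(-105) + 2*(-182)) - 26917/(-6138) = -28843/(105 - 364) - 26917*(-1/6138) = -28843/(-259) + 2447/558 = -28843*(-1/259) + 2447/558 = 28843/259 + 2447/558 = 16728167/144522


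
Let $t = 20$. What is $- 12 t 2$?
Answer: $-480$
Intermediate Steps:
$- 12 t 2 = \left(-12\right) 20 \cdot 2 = \left(-240\right) 2 = -480$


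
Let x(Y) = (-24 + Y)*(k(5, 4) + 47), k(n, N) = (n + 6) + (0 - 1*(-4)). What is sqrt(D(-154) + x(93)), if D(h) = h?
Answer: 2*sqrt(1031) ≈ 64.218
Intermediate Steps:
k(n, N) = 10 + n (k(n, N) = (6 + n) + (0 + 4) = (6 + n) + 4 = 10 + n)
x(Y) = -1488 + 62*Y (x(Y) = (-24 + Y)*((10 + 5) + 47) = (-24 + Y)*(15 + 47) = (-24 + Y)*62 = -1488 + 62*Y)
sqrt(D(-154) + x(93)) = sqrt(-154 + (-1488 + 62*93)) = sqrt(-154 + (-1488 + 5766)) = sqrt(-154 + 4278) = sqrt(4124) = 2*sqrt(1031)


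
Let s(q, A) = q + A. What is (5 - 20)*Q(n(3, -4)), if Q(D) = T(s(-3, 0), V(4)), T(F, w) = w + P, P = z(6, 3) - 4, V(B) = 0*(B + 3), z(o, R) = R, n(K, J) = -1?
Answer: 15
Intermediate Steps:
V(B) = 0 (V(B) = 0*(3 + B) = 0)
P = -1 (P = 3 - 4 = -1)
s(q, A) = A + q
T(F, w) = -1 + w (T(F, w) = w - 1 = -1 + w)
Q(D) = -1 (Q(D) = -1 + 0 = -1)
(5 - 20)*Q(n(3, -4)) = (5 - 20)*(-1) = -15*(-1) = 15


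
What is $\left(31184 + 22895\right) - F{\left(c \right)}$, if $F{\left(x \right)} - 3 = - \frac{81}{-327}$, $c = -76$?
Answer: $\frac{5894257}{109} \approx 54076.0$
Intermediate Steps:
$F{\left(x \right)} = \frac{354}{109}$ ($F{\left(x \right)} = 3 - \frac{81}{-327} = 3 - - \frac{27}{109} = 3 + \frac{27}{109} = \frac{354}{109}$)
$\left(31184 + 22895\right) - F{\left(c \right)} = \left(31184 + 22895\right) - \frac{354}{109} = 54079 - \frac{354}{109} = \frac{5894257}{109}$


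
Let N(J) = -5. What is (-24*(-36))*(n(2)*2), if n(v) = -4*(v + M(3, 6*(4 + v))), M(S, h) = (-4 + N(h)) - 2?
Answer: 62208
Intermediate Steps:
M(S, h) = -11 (M(S, h) = (-4 - 5) - 2 = -9 - 2 = -11)
n(v) = 44 - 4*v (n(v) = -4*(v - 11) = -4*(-11 + v) = 44 - 4*v)
(-24*(-36))*(n(2)*2) = (-24*(-36))*((44 - 4*2)*2) = 864*((44 - 8)*2) = 864*(36*2) = 864*72 = 62208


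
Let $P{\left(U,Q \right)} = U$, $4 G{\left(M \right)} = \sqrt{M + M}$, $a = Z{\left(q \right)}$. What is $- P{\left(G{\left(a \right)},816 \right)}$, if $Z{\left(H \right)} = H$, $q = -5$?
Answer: $- \frac{i \sqrt{10}}{4} \approx - 0.79057 i$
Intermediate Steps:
$a = -5$
$G{\left(M \right)} = \frac{\sqrt{2} \sqrt{M}}{4}$ ($G{\left(M \right)} = \frac{\sqrt{M + M}}{4} = \frac{\sqrt{2 M}}{4} = \frac{\sqrt{2} \sqrt{M}}{4}$)
$- P{\left(G{\left(a \right)},816 \right)} = - \frac{\sqrt{2} \sqrt{-5}}{4} = - \frac{\sqrt{2} i \sqrt{5}}{4} = - \frac{i \sqrt{10}}{4}$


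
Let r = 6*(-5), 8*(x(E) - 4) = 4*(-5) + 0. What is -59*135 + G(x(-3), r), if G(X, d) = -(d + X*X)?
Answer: -31749/4 ≈ -7937.3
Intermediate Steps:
x(E) = 3/2 (x(E) = 4 + (4*(-5) + 0)/8 = 4 + (-20 + 0)/8 = 4 + (⅛)*(-20) = 4 - 5/2 = 3/2)
r = -30
G(X, d) = -d - X² (G(X, d) = -(d + X²) = -d - X²)
-59*135 + G(x(-3), r) = -59*135 + (-1*(-30) - (3/2)²) = -7965 + (30 - 1*9/4) = -7965 + (30 - 9/4) = -7965 + 111/4 = -31749/4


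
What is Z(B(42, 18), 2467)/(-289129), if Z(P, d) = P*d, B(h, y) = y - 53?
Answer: 86345/289129 ≈ 0.29864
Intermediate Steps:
B(h, y) = -53 + y
Z(B(42, 18), 2467)/(-289129) = ((-53 + 18)*2467)/(-289129) = -35*2467*(-1/289129) = -86345*(-1/289129) = 86345/289129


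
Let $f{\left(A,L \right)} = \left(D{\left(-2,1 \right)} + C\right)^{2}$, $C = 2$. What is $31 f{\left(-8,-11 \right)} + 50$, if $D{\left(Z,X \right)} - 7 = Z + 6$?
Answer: $5289$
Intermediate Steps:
$D{\left(Z,X \right)} = 13 + Z$ ($D{\left(Z,X \right)} = 7 + \left(Z + 6\right) = 7 + \left(6 + Z\right) = 13 + Z$)
$f{\left(A,L \right)} = 169$ ($f{\left(A,L \right)} = \left(\left(13 - 2\right) + 2\right)^{2} = \left(11 + 2\right)^{2} = 13^{2} = 169$)
$31 f{\left(-8,-11 \right)} + 50 = 31 \cdot 169 + 50 = 5239 + 50 = 5289$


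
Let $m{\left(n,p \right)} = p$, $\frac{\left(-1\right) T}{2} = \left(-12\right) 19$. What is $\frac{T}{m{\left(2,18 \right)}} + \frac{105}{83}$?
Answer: $\frac{6623}{249} \approx 26.598$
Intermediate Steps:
$T = 456$ ($T = - 2 \left(\left(-12\right) 19\right) = \left(-2\right) \left(-228\right) = 456$)
$\frac{T}{m{\left(2,18 \right)}} + \frac{105}{83} = \frac{456}{18} + \frac{105}{83} = 456 \cdot \frac{1}{18} + 105 \cdot \frac{1}{83} = \frac{76}{3} + \frac{105}{83} = \frac{6623}{249}$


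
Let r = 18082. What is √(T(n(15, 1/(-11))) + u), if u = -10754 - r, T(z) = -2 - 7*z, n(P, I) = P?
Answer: I*√28943 ≈ 170.13*I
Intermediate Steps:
u = -28836 (u = -10754 - 1*18082 = -10754 - 18082 = -28836)
√(T(n(15, 1/(-11))) + u) = √((-2 - 7*15) - 28836) = √((-2 - 105) - 28836) = √(-107 - 28836) = √(-28943) = I*√28943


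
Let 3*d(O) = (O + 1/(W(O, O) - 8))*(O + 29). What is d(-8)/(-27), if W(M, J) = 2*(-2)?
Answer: 679/324 ≈ 2.0957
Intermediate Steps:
W(M, J) = -4
d(O) = (29 + O)*(-1/12 + O)/3 (d(O) = ((O + 1/(-4 - 8))*(O + 29))/3 = ((O + 1/(-12))*(29 + O))/3 = ((O - 1/12)*(29 + O))/3 = ((-1/12 + O)*(29 + O))/3 = ((29 + O)*(-1/12 + O))/3 = (29 + O)*(-1/12 + O)/3)
d(-8)/(-27) = (-29/36 + (⅓)*(-8)² + (347/36)*(-8))/(-27) = (-29/36 + (⅓)*64 - 694/9)*(-1/27) = (-29/36 + 64/3 - 694/9)*(-1/27) = -679/12*(-1/27) = 679/324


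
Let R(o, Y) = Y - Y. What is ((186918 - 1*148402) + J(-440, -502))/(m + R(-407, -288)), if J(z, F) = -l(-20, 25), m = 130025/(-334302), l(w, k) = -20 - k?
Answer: -12891019422/130025 ≈ -99143.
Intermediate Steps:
R(o, Y) = 0
m = -130025/334302 (m = 130025*(-1/334302) = -130025/334302 ≈ -0.38894)
J(z, F) = 45 (J(z, F) = -(-20 - 1*25) = -(-20 - 25) = -1*(-45) = 45)
((186918 - 1*148402) + J(-440, -502))/(m + R(-407, -288)) = ((186918 - 1*148402) + 45)/(-130025/334302 + 0) = ((186918 - 148402) + 45)/(-130025/334302) = (38516 + 45)*(-334302/130025) = 38561*(-334302/130025) = -12891019422/130025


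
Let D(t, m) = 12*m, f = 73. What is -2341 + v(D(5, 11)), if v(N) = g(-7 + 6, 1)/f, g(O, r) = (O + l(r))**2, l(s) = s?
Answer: -2341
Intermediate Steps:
g(O, r) = (O + r)**2
v(N) = 0 (v(N) = ((-7 + 6) + 1)**2/73 = (-1 + 1)**2*(1/73) = 0**2*(1/73) = 0*(1/73) = 0)
-2341 + v(D(5, 11)) = -2341 + 0 = -2341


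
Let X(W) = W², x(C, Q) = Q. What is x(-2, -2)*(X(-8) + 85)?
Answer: -298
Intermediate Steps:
x(-2, -2)*(X(-8) + 85) = -2*((-8)² + 85) = -2*(64 + 85) = -2*149 = -298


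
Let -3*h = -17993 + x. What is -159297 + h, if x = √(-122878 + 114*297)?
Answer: -459898/3 - 2*I*√22255/3 ≈ -1.533e+5 - 99.454*I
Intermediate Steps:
x = 2*I*√22255 (x = √(-122878 + 33858) = √(-89020) = 2*I*√22255 ≈ 298.36*I)
h = 17993/3 - 2*I*√22255/3 (h = -(-17993 + 2*I*√22255)/3 = 17993/3 - 2*I*√22255/3 ≈ 5997.7 - 99.454*I)
-159297 + h = -159297 + (17993/3 - 2*I*√22255/3) = -459898/3 - 2*I*√22255/3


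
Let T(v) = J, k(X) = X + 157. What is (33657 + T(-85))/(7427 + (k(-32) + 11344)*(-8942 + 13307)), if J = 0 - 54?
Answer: 33603/50069612 ≈ 0.00067113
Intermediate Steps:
k(X) = 157 + X
J = -54
T(v) = -54
(33657 + T(-85))/(7427 + (k(-32) + 11344)*(-8942 + 13307)) = (33657 - 54)/(7427 + ((157 - 32) + 11344)*(-8942 + 13307)) = 33603/(7427 + (125 + 11344)*4365) = 33603/(7427 + 11469*4365) = 33603/(7427 + 50062185) = 33603/50069612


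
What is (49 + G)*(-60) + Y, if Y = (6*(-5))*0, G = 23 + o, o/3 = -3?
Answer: -3780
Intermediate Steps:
o = -9 (o = 3*(-3) = -9)
G = 14 (G = 23 - 9 = 14)
Y = 0 (Y = -30*0 = 0)
(49 + G)*(-60) + Y = (49 + 14)*(-60) + 0 = 63*(-60) + 0 = -3780 + 0 = -3780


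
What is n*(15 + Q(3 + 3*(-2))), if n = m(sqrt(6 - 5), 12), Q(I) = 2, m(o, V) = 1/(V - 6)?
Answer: 17/6 ≈ 2.8333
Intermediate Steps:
m(o, V) = 1/(-6 + V)
n = 1/6 (n = 1/(-6 + 12) = 1/6 ≈ 0.16667)
n*(15 + Q(3 + 3*(-2))) = (15 + 2)/6 = (1/6)*17 = 17/6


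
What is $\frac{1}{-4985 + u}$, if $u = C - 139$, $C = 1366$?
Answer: $- \frac{1}{3758} \approx -0.0002661$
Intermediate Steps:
$u = 1227$ ($u = 1366 - 139 = 1227$)
$\frac{1}{-4985 + u} = \frac{1}{-4985 + 1227} = \frac{1}{-3758} = - \frac{1}{3758}$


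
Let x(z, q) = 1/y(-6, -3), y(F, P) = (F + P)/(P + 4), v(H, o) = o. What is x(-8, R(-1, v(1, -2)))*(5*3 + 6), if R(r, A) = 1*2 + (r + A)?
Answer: -7/3 ≈ -2.3333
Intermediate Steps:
y(F, P) = (F + P)/(4 + P)
R(r, A) = 2 + A + r (R(r, A) = 2 + (A + r) = 2 + A + r)
x(z, q) = -⅑ (x(z, q) = 1/((-6 - 3)/(4 - 3)) = 1/(-9/1) = 1/(1*(-9)) = 1/(-9) = -⅑)
x(-8, R(-1, v(1, -2)))*(5*3 + 6) = -(5*3 + 6)/9 = -(15 + 6)/9 = -⅑*21 = -7/3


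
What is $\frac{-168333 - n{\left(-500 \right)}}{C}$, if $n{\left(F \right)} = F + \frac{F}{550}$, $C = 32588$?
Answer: $- \frac{1846153}{358468} \approx -5.1501$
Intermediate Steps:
$n{\left(F \right)} = \frac{551 F}{550}$ ($n{\left(F \right)} = F + F \frac{1}{550} = F + \frac{F}{550} = \frac{551 F}{550}$)
$\frac{-168333 - n{\left(-500 \right)}}{C} = \frac{-168333 - \frac{551}{550} \left(-500\right)}{32588} = \left(-168333 - - \frac{5510}{11}\right) \frac{1}{32588} = \left(-168333 + \frac{5510}{11}\right) \frac{1}{32588} = \left(- \frac{1846153}{11}\right) \frac{1}{32588} = - \frac{1846153}{358468}$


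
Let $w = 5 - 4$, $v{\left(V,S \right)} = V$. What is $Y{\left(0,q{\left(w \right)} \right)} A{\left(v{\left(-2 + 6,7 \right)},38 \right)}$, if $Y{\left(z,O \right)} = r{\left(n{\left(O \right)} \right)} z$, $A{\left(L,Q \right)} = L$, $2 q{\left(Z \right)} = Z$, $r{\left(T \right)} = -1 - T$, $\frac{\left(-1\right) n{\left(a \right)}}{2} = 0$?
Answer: $0$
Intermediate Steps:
$n{\left(a \right)} = 0$ ($n{\left(a \right)} = \left(-2\right) 0 = 0$)
$w = 1$ ($w = 5 - 4 = 1$)
$q{\left(Z \right)} = \frac{Z}{2}$
$Y{\left(z,O \right)} = - z$ ($Y{\left(z,O \right)} = \left(-1 - 0\right) z = \left(-1 + 0\right) z = - z$)
$Y{\left(0,q{\left(w \right)} \right)} A{\left(v{\left(-2 + 6,7 \right)},38 \right)} = \left(-1\right) 0 \left(-2 + 6\right) = 0 \cdot 4 = 0$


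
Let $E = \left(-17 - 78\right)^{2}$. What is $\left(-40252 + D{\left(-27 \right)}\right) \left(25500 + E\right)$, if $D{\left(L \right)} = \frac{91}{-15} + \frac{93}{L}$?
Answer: $- \frac{12510258040}{9} \approx -1.39 \cdot 10^{9}$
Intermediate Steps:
$E = 9025$ ($E = \left(-95\right)^{2} = 9025$)
$D{\left(L \right)} = - \frac{91}{15} + \frac{93}{L}$ ($D{\left(L \right)} = 91 \left(- \frac{1}{15}\right) + \frac{93}{L} = - \frac{91}{15} + \frac{93}{L}$)
$\left(-40252 + D{\left(-27 \right)}\right) \left(25500 + E\right) = \left(-40252 - \left(\frac{91}{15} - \frac{93}{-27}\right)\right) \left(25500 + 9025\right) = \left(-40252 + \left(- \frac{91}{15} + 93 \left(- \frac{1}{27}\right)\right)\right) 34525 = \left(-40252 - \frac{428}{45}\right) 34525 = \left(- \frac{1811768}{45}\right) 34525 = - \frac{12510258040}{9}$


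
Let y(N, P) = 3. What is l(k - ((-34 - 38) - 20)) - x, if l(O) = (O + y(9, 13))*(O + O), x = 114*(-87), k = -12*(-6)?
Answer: 64694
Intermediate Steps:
k = 72
x = -9918
l(O) = 2*O*(3 + O) (l(O) = (O + 3)*(O + O) = (3 + O)*(2*O) = 2*O*(3 + O))
l(k - ((-34 - 38) - 20)) - x = 2*(72 - ((-34 - 38) - 20))*(3 + (72 - ((-34 - 38) - 20))) - 1*(-9918) = 2*(72 - (-72 - 20))*(3 + (72 - (-72 - 20))) + 9918 = 2*(72 - 1*(-92))*(3 + (72 - 1*(-92))) + 9918 = 2*(72 + 92)*(3 + (72 + 92)) + 9918 = 2*164*(3 + 164) + 9918 = 2*164*167 + 9918 = 54776 + 9918 = 64694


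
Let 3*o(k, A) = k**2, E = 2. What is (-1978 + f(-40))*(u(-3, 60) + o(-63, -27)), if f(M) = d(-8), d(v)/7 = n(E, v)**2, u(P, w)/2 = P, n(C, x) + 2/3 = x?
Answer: -5737730/3 ≈ -1.9126e+6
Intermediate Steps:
n(C, x) = -2/3 + x
o(k, A) = k**2/3
u(P, w) = 2*P
d(v) = 7*(-2/3 + v)**2
f(M) = 4732/9 (f(M) = 7*(-2 + 3*(-8))**2/9 = 7*(-2 - 24)**2/9 = (7/9)*(-26)**2 = (7/9)*676 = 4732/9)
(-1978 + f(-40))*(u(-3, 60) + o(-63, -27)) = (-1978 + 4732/9)*(2*(-3) + (1/3)*(-63)**2) = -13070*(-6 + (1/3)*3969)/9 = -13070*(-6 + 1323)/9 = -13070/9*1317 = -5737730/3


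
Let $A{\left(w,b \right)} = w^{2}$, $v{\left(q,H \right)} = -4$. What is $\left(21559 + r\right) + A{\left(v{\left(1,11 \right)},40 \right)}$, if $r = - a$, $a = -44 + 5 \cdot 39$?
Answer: $21424$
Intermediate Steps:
$a = 151$ ($a = -44 + 195 = 151$)
$r = -151$ ($r = \left(-1\right) 151 = -151$)
$\left(21559 + r\right) + A{\left(v{\left(1,11 \right)},40 \right)} = \left(21559 - 151\right) + \left(-4\right)^{2} = 21408 + 16 = 21424$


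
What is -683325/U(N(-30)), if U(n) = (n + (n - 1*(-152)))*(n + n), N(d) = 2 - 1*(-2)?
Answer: -136665/256 ≈ -533.85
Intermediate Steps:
N(d) = 4 (N(d) = 2 + 2 = 4)
U(n) = 2*n*(152 + 2*n) (U(n) = (n + (n + 152))*(2*n) = (n + (152 + n))*(2*n) = (152 + 2*n)*(2*n) = 2*n*(152 + 2*n))
-683325/U(N(-30)) = -683325*1/(16*(76 + 4)) = -683325/(4*4*80) = -683325/1280 = -683325*1/1280 = -136665/256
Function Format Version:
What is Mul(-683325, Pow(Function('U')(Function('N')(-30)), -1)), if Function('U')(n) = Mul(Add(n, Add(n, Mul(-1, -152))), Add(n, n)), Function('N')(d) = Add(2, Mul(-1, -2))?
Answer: Rational(-136665, 256) ≈ -533.85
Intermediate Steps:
Function('N')(d) = 4 (Function('N')(d) = Add(2, 2) = 4)
Function('U')(n) = Mul(2, n, Add(152, Mul(2, n))) (Function('U')(n) = Mul(Add(n, Add(n, 152)), Mul(2, n)) = Mul(Add(n, Add(152, n)), Mul(2, n)) = Mul(Add(152, Mul(2, n)), Mul(2, n)) = Mul(2, n, Add(152, Mul(2, n))))
Mul(-683325, Pow(Function('U')(Function('N')(-30)), -1)) = Mul(-683325, Pow(Mul(4, 4, Add(76, 4)), -1)) = Mul(-683325, Pow(Mul(4, 4, 80), -1)) = Mul(-683325, Pow(1280, -1)) = Mul(-683325, Rational(1, 1280)) = Rational(-136665, 256)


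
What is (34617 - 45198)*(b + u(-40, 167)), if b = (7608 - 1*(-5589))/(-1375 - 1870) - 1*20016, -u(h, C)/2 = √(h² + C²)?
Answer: 687395902977/3245 + 21162*√29489 ≈ 2.1547e+8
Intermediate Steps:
u(h, C) = -2*√(C² + h²) (u(h, C) = -2*√(h² + C²) = -2*√(C² + h²))
b = -64965117/3245 (b = (7608 + 5589)/(-3245) - 20016 = 13197*(-1/3245) - 20016 = -13197/3245 - 20016 = -64965117/3245 ≈ -20020.)
(34617 - 45198)*(b + u(-40, 167)) = (34617 - 45198)*(-64965117/3245 - 2*√(167² + (-40)²)) = -10581*(-64965117/3245 - 2*√(27889 + 1600)) = -10581*(-64965117/3245 - 2*√29489) = 687395902977/3245 + 21162*√29489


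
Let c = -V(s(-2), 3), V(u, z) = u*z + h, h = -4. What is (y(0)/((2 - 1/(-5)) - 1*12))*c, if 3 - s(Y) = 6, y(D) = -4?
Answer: 260/49 ≈ 5.3061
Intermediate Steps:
s(Y) = -3 (s(Y) = 3 - 1*6 = 3 - 6 = -3)
V(u, z) = -4 + u*z (V(u, z) = u*z - 4 = -4 + u*z)
c = 13 (c = -(-4 - 3*3) = -(-4 - 9) = -1*(-13) = 13)
(y(0)/((2 - 1/(-5)) - 1*12))*c = -4/((2 - 1/(-5)) - 1*12)*13 = -4/((2 - 1*(-1/5)) - 12)*13 = -4/((2 + 1/5) - 12)*13 = -4/(11/5 - 12)*13 = -4/(-49/5)*13 = -4*(-5/49)*13 = (20/49)*13 = 260/49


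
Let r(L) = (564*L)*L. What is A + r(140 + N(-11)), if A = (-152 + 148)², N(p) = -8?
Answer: 9827152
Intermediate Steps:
A = 16 (A = (-4)² = 16)
r(L) = 564*L²
A + r(140 + N(-11)) = 16 + 564*(140 - 8)² = 16 + 564*132² = 16 + 564*17424 = 16 + 9827136 = 9827152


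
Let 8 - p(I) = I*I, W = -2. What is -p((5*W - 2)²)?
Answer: 20728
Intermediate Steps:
p(I) = 8 - I² (p(I) = 8 - I*I = 8 - I²)
-p((5*W - 2)²) = -(8 - ((5*(-2) - 2)²)²) = -(8 - ((-10 - 2)²)²) = -(8 - ((-12)²)²) = -(8 - 1*144²) = -(8 - 1*20736) = -(8 - 20736) = -1*(-20728) = 20728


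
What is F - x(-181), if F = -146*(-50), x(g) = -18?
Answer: 7318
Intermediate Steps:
F = 7300
F - x(-181) = 7300 - 1*(-18) = 7300 + 18 = 7318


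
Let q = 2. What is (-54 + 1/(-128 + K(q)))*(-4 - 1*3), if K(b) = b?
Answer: 6805/18 ≈ 378.06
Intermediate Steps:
(-54 + 1/(-128 + K(q)))*(-4 - 1*3) = (-54 + 1/(-128 + 2))*(-4 - 1*3) = (-54 + 1/(-126))*(-4 - 3) = (-54 - 1/126)*(-7) = -6805/126*(-7) = 6805/18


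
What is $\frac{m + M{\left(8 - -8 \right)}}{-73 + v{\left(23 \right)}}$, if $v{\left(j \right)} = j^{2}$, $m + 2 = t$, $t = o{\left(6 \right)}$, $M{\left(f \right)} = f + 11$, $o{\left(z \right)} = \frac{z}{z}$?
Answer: $\frac{13}{228} \approx 0.057018$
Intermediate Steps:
$o{\left(z \right)} = 1$
$M{\left(f \right)} = 11 + f$
$t = 1$
$m = -1$ ($m = -2 + 1 = -1$)
$\frac{m + M{\left(8 - -8 \right)}}{-73 + v{\left(23 \right)}} = \frac{-1 + \left(11 + \left(8 - -8\right)\right)}{-73 + 23^{2}} = \frac{-1 + \left(11 + \left(8 + 8\right)\right)}{-73 + 529} = \frac{-1 + \left(11 + 16\right)}{456} = \left(-1 + 27\right) \frac{1}{456} = 26 \cdot \frac{1}{456} = \frac{13}{228}$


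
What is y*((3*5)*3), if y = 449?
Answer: 20205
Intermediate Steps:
y*((3*5)*3) = 449*((3*5)*3) = 449*(15*3) = 449*45 = 20205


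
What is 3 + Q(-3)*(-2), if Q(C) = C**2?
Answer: -15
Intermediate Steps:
3 + Q(-3)*(-2) = 3 + (-3)**2*(-2) = 3 + 9*(-2) = 3 - 18 = -15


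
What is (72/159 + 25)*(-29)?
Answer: -39121/53 ≈ -738.13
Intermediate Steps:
(72/159 + 25)*(-29) = (72*(1/159) + 25)*(-29) = (24/53 + 25)*(-29) = (1349/53)*(-29) = -39121/53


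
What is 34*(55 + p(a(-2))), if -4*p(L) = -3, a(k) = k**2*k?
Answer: 3791/2 ≈ 1895.5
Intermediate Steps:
a(k) = k**3
p(L) = 3/4 (p(L) = -1/4*(-3) = 3/4)
34*(55 + p(a(-2))) = 34*(55 + 3/4) = 34*(223/4) = 3791/2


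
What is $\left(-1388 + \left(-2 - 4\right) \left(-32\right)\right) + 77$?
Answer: $-1119$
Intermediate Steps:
$\left(-1388 + \left(-2 - 4\right) \left(-32\right)\right) + 77 = \left(-1388 - -192\right) + 77 = \left(-1388 + 192\right) + 77 = -1196 + 77 = -1119$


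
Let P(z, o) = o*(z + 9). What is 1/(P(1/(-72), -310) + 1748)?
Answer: -36/37357 ≈ -0.00096367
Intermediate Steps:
P(z, o) = o*(9 + z)
1/(P(1/(-72), -310) + 1748) = 1/(-310*(9 + 1/(-72)) + 1748) = 1/(-310*(9 - 1/72) + 1748) = 1/(-310*647/72 + 1748) = 1/(-100285/36 + 1748) = 1/(-37357/36) = -36/37357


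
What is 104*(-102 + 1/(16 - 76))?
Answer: -159146/15 ≈ -10610.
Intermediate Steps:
104*(-102 + 1/(16 - 76)) = 104*(-102 + 1/(-60)) = 104*(-102 - 1/60) = 104*(-6121/60) = -159146/15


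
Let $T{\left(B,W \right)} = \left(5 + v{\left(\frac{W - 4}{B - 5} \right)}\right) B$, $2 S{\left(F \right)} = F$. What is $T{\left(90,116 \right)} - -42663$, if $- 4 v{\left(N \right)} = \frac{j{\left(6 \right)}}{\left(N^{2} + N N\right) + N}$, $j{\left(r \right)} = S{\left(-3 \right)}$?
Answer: $\frac{1989731397}{46144} \approx 43120.0$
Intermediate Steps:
$S{\left(F \right)} = \frac{F}{2}$
$j{\left(r \right)} = - \frac{3}{2}$ ($j{\left(r \right)} = \frac{1}{2} \left(-3\right) = - \frac{3}{2}$)
$v{\left(N \right)} = \frac{3}{8 \left(N + 2 N^{2}\right)}$ ($v{\left(N \right)} = - \frac{\left(- \frac{3}{2}\right) \frac{1}{\left(N^{2} + N N\right) + N}}{4} = - \frac{\left(- \frac{3}{2}\right) \frac{1}{\left(N^{2} + N^{2}\right) + N}}{4} = - \frac{\left(- \frac{3}{2}\right) \frac{1}{2 N^{2} + N}}{4} = - \frac{\left(- \frac{3}{2}\right) \frac{1}{N + 2 N^{2}}}{4} = \frac{3}{8 \left(N + 2 N^{2}\right)}$)
$T{\left(B,W \right)} = B \left(5 + \frac{3 \left(-5 + B\right)}{8 \left(1 + \frac{2 \left(-4 + W\right)}{-5 + B}\right) \left(-4 + W\right)}\right)$ ($T{\left(B,W \right)} = \left(5 + \frac{3}{8 \frac{W - 4}{B - 5} \left(1 + 2 \frac{W - 4}{B - 5}\right)}\right) B = \left(5 + \frac{3}{8 \frac{-4 + W}{-5 + B} \left(1 + 2 \frac{-4 + W}{-5 + B}\right)}\right) B = \left(5 + \frac{3 \frac{-5 + B}{-4 + W}}{8 \left(1 + \frac{2 \left(-4 + W\right)}{-5 + B}\right)}\right) B = \left(5 + \frac{3 \left(-5 + B\right)}{8 \left(1 + \frac{2 \left(-4 + W\right)}{-5 + B}\right) \left(-4 + W\right)}\right) B = B \left(5 + \frac{3 \left(-5 + B\right)}{8 \left(1 + \frac{2 \left(-4 + W\right)}{-5 + B}\right) \left(-4 + W\right)}\right)$)
$T{\left(90,116 \right)} - -42663 = \frac{1}{8} \cdot 90 \frac{1}{-4 + 116} \frac{1}{-13 + 90 + 2 \cdot 116} \left(3 \left(-5 + 90\right)^{2} + 40 \left(-4 + 116\right) \left(-13 + 90 + 2 \cdot 116\right)\right) - -42663 = \frac{1}{8} \cdot 90 \cdot \frac{1}{112} \frac{1}{-13 + 90 + 232} \left(3 \cdot 85^{2} + 40 \cdot 112 \left(-13 + 90 + 232\right)\right) + 42663 = \frac{1}{8} \cdot 90 \cdot \frac{1}{112} \cdot \frac{1}{309} \left(3 \cdot 7225 + 40 \cdot 112 \cdot 309\right) + 42663 = \frac{1}{8} \cdot 90 \cdot \frac{1}{112} \cdot \frac{1}{309} \left(21675 + 1384320\right) + 42663 = \frac{1}{8} \cdot 90 \cdot \frac{1}{112} \cdot \frac{1}{309} \cdot 1405995 + 42663 = \frac{21089925}{46144} + 42663 = \frac{1989731397}{46144}$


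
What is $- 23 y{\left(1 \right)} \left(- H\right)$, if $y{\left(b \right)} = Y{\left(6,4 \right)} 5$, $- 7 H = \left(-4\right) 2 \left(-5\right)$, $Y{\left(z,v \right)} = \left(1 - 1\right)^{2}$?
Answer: $0$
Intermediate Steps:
$Y{\left(z,v \right)} = 0$ ($Y{\left(z,v \right)} = 0^{2} = 0$)
$H = - \frac{40}{7}$ ($H = - \frac{\left(-4\right) 2 \left(-5\right)}{7} = - \frac{\left(-8\right) \left(-5\right)}{7} = \left(- \frac{1}{7}\right) 40 = - \frac{40}{7} \approx -5.7143$)
$y{\left(b \right)} = 0$ ($y{\left(b \right)} = 0 \cdot 5 = 0$)
$- 23 y{\left(1 \right)} \left(- H\right) = \left(-23\right) 0 \left(\left(-1\right) \left(- \frac{40}{7}\right)\right) = 0 \cdot \frac{40}{7} = 0$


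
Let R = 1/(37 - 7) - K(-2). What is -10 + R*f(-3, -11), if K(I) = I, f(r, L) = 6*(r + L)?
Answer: -904/5 ≈ -180.80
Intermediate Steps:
f(r, L) = 6*L + 6*r (f(r, L) = 6*(L + r) = 6*L + 6*r)
R = 61/30 (R = 1/(37 - 7) - 1*(-2) = 1/30 + 2 = 61/30 ≈ 2.0333)
-10 + R*f(-3, -11) = -10 + 61*(6*(-11) + 6*(-3))/30 = -10 + 61*(-66 - 18)/30 = -10 + (61/30)*(-84) = -10 - 854/5 = -904/5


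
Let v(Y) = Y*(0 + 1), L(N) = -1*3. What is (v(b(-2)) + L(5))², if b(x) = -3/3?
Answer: 16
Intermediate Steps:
L(N) = -3
b(x) = -1 (b(x) = -3*⅓ = -1)
v(Y) = Y (v(Y) = Y*1 = Y)
(v(b(-2)) + L(5))² = (-1 - 3)² = (-4)² = 16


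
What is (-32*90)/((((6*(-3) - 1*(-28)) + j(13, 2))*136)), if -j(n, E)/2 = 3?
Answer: -90/17 ≈ -5.2941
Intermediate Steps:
j(n, E) = -6 (j(n, E) = -2*3 = -6)
(-32*90)/((((6*(-3) - 1*(-28)) + j(13, 2))*136)) = (-32*90)/((((6*(-3) - 1*(-28)) - 6)*136)) = -2880*1/(136*((-18 + 28) - 6)) = -2880*1/(136*(10 - 6)) = -2880/(4*136) = -2880/544 = -2880*1/544 = -90/17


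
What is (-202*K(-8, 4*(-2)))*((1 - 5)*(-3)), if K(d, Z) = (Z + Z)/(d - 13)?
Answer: -12928/7 ≈ -1846.9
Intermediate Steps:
K(d, Z) = 2*Z/(-13 + d) (K(d, Z) = (2*Z)/(-13 + d) = 2*Z/(-13 + d))
(-202*K(-8, 4*(-2)))*((1 - 5)*(-3)) = (-404*4*(-2)/(-13 - 8))*((1 - 5)*(-3)) = (-404*(-8)/(-21))*(-4*(-3)) = -404*(-8)*(-1)/21*12 = -202*16/21*12 = -3232/21*12 = -12928/7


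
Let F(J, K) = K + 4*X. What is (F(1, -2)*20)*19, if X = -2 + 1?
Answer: -2280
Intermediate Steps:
X = -1
F(J, K) = -4 + K (F(J, K) = K + 4*(-1) = K - 4 = -4 + K)
(F(1, -2)*20)*19 = ((-4 - 2)*20)*19 = -6*20*19 = -120*19 = -2280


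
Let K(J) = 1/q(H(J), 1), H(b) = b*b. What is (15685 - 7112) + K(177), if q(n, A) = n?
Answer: 268583518/31329 ≈ 8573.0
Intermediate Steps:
H(b) = b**2
K(J) = J**(-2) (K(J) = 1/(J**2) = J**(-2))
(15685 - 7112) + K(177) = (15685 - 7112) + 177**(-2) = 8573 + 1/31329 = 268583518/31329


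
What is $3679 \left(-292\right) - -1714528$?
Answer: $640260$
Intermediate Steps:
$3679 \left(-292\right) - -1714528 = -1074268 + 1714528 = 640260$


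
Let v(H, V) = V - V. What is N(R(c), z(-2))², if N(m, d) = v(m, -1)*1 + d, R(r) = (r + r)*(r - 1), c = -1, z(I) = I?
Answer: 4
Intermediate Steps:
v(H, V) = 0
R(r) = 2*r*(-1 + r) (R(r) = (2*r)*(-1 + r) = 2*r*(-1 + r))
N(m, d) = d (N(m, d) = 0*1 + d = 0 + d = d)
N(R(c), z(-2))² = (-2)² = 4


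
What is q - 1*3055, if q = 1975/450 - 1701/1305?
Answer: -7965497/2610 ≈ -3051.9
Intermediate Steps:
q = 8053/2610 (q = 1975*(1/450) - 1701*1/1305 = 79/18 - 189/145 = 8053/2610 ≈ 3.0854)
q - 1*3055 = 8053/2610 - 1*3055 = 8053/2610 - 3055 = -7965497/2610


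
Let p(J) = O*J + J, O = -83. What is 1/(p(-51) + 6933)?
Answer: 1/11115 ≈ 8.9969e-5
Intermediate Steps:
p(J) = -82*J (p(J) = -83*J + J = -82*J)
1/(p(-51) + 6933) = 1/(-82*(-51) + 6933) = 1/(4182 + 6933) = 1/11115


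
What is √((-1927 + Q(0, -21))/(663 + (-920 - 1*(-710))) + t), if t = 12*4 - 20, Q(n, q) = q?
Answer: 4*√303963/453 ≈ 4.8682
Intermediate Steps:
t = 28 (t = 48 - 20 = 28)
√((-1927 + Q(0, -21))/(663 + (-920 - 1*(-710))) + t) = √((-1927 - 21)/(663 + (-920 - 1*(-710))) + 28) = √(-1948/(663 + (-920 + 710)) + 28) = √(-1948/(663 - 210) + 28) = √(-1948/453 + 28) = √(10736/453) = 4*√303963/453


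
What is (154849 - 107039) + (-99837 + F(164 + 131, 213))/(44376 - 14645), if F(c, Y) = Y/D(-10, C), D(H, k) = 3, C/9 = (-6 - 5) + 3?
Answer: 1421339344/29731 ≈ 47807.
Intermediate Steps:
C = -72 (C = 9*((-6 - 5) + 3) = 9*(-11 + 3) = 9*(-8) = -72)
F(c, Y) = Y/3
(154849 - 107039) + (-99837 + F(164 + 131, 213))/(44376 - 14645) = (154849 - 107039) + (-99837 + (⅓)*213)/(44376 - 14645) = 47810 + (-99837 + 71)/29731 = 47810 - 99766*1/29731 = 47810 - 99766/29731 = 1421339344/29731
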